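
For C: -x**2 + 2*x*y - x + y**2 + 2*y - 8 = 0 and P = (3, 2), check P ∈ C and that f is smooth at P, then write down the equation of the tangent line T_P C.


Tangent line at P: -3*x + 12*y - 15 = 0.

Step 1: f(3, 2) = 0, so P lies on C.
Step 2: partial derivatives
  f_x(x, y) = -2*x + 2*y - 1, f_y(x, y) = 2*x + 2*y + 2.
  f_x(P) = -3, f_y(P) = 12 (gradient nonzero, so P is smooth).
Step 3: tangent line at P: -3·(x − 3) + 12·(y − 2) = 0.
Expanding: -3*x + 12*y - 15 = 0.


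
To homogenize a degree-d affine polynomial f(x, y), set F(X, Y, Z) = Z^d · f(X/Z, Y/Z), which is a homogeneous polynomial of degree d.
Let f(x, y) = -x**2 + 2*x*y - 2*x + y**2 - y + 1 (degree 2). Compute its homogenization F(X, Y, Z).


F(X, Y, Z) = -X**2 + 2*X*Y - 2*X*Z + Y**2 - Y*Z + Z**2

deg(f) = 2.
Substitute x = X/Z, y = Y/Z into f, then multiply by Z^2.
  monomial -1·x^2·y^0 ↦ -1·X^2·Y^0·Z^0.
  monomial 2·x^1·y^1 ↦ 2·X^1·Y^1·Z^0.
  monomial -2·x^1·y^0 ↦ -2·X^1·Y^0·Z^1.
  monomial 1·x^0·y^2 ↦ 1·X^0·Y^2·Z^0.
  monomial -1·x^0·y^1 ↦ -1·X^0·Y^1·Z^1.
  monomial 1·x^0·y^0 ↦ 1·X^0·Y^0·Z^2.
Collecting: F(X, Y, Z) = -X**2 + 2*X*Y - 2*X*Z + Y**2 - Y*Z + Z**2.


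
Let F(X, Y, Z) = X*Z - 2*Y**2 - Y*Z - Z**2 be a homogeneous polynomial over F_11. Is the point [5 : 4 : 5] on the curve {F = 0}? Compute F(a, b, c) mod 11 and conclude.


F(5,4,5) ≡ 3 (mod 11); P is NOT on the curve.

Evaluate F(5, 4, 5) term-by-term (mod 11).
  X*Z ↦ 1·5·1·5 = 25
  -2*Y**2 ↦ -2·1·16·1 = -32
  -Y*Z ↦ -1·1·4·5 = -20
  -Z**2 ↦ -1·1·1·25 = -25
Sum: F(5, 4, 5) = (25) + (-32) + (-20) + (-25) = -52.
Reducing mod 11: -52 ≡ 3 (mod 11).
Since F(a, b, c) ≡ 3 ≠ 0 (mod 11), P does NOT lie on the curve.


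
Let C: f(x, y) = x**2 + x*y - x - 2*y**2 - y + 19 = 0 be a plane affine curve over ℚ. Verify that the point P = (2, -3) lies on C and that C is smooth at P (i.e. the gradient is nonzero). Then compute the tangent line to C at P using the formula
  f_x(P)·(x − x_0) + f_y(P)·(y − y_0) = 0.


Tangent line at P: 13*y + 39 = 0.

Step 1: f(2, -3) = 0, so P lies on C.
Step 2: partial derivatives
  f_x(x, y) = 2*x + y - 1, f_y(x, y) = x - 4*y - 1.
  f_x(P) = 0, f_y(P) = 13 (gradient nonzero, so P is smooth).
Step 3: tangent line at P: 0·(x − 2) + 13·(y − -3) = 0.
Expanding: 13*y + 39 = 0.


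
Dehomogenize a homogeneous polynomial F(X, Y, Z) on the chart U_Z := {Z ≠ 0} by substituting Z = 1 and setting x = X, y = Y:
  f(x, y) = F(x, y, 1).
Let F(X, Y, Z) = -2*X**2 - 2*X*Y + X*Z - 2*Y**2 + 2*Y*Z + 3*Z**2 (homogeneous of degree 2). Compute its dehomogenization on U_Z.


f(x, y) = -2*x**2 - 2*x*y + x - 2*y**2 + 2*y + 3

On U_Z we set Z = 1. Each monomial c·X^i·Y^j·Z^k in F becomes c·x^i·y^j·1^k = c·x^i·y^j.
Substituting Z = 1: F(X, Y, 1) = -2*x**2 - 2*x*y + x - 2*y**2 + 2*y + 3.
Note: deg(f) ≤ deg(F) = 2; strict inequality happens when F is divisible by Z (lost terms).


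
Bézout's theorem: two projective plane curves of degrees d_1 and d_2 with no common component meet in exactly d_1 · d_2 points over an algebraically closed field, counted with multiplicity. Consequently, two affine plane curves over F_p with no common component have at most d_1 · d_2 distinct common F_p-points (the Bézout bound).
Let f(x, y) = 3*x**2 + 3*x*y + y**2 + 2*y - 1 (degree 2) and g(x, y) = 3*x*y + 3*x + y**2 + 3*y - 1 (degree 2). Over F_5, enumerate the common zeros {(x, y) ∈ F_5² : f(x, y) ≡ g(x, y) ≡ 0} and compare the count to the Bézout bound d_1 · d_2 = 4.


Common zeros: {(2, 1)}; count = 1; Bézout bound = 4.

deg(f) = 2, deg(g) = 2, so Bézout bound = 4.
Scan x ∈ F_5. For each x, list the y ∈ F_5 with f(x, y) ≡ 0 and those with g(x, y) ≡ 0 (mod 5); the common zeros in that column are the intersection.
  x = 0: f ≡ 0 at y ∈ ∅; g ≡ 0 at y ∈ ∅; common: ∅.
  x = 1: f ≡ 0 at y ∈ ∅; g ≡ 0 at y ∈ ∅; common: ∅.
  x = 2: f ≡ 0 at y ∈ {1}; g ≡ 0 at y ∈ {0, 1}; common: {1}.
  x = 3: f ≡ 0 at y ∈ ∅; g ≡ 0 at y ∈ ∅; common: ∅.
  x = 4: f ≡ 0 at y ∈ ∅; g ≡ 0 at y ∈ {2, 3}; common: ∅.
Collecting: common zeros = {(2, 1)}, so the count is 1.
Comparison with the Bézout bound: 1 ≤ 4 = deg(f)·deg(g), as expected for curves with no common component (the affine F_5-count falls short of the bound because intersections may lie at infinity, over extension fields, or carry multiplicity).


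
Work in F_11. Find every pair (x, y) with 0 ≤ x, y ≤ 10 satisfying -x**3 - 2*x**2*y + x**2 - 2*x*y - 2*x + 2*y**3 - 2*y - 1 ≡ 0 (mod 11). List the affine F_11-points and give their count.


Affine F_11-points: {(0, 2), (0, 7), (1, 3), (3, 9), (4, 9), (5, 4), (6, 8), (7, 6), (9, 1), (9, 9)}; count = 10.

For each of the 121 pairs (x, y) ∈ F_11², evaluate f(x, y) mod 11. Record the zeros.
  x = 0: [0↦10, 1↦10, 2↦0, 3↦3, 4↦9, 5↦8, 6↦1, 7↦0, 8↦6, 9↦9, 10↦10]  zeros at y ∈ {2, 7}
  x = 1: [0↦8, 1↦4, 2↦1, 3↦0, 4↦2, 5↦8, 6↦8, 7↦3, 8↦5, 9↦4, 10↦1]  zeros at y ∈ {3}
  x = 2: [0↦2, 1↦1, 2↦1, 3↦3, 4↦8, 5↦6, 6↦9, 7↦7, 8↦1, 9↦3, 10↦3]  zeros at y ∈ ∅
  x = 3: [0↦8, 1↦6, 2↦5, 3↦6, 4↦10, 5↦7, 6↦9, 7↦6, 8↦10, 9↦0, 10↦10]  zeros at y ∈ {9}
  x = 4: [0↦9, 1↦2, 2↦7, 3↦3, 4↦2, 5↦5, 6↦2, 7↦5, 8↦4, 9↦0, 10↦5]  zeros at y ∈ {9}
  x = 5: [0↦10, 1↦5, 2↦1, 3↦10, 4↦0, 5↦5, 6↦4, 7↦9, 8↦10, 9↦8, 10↦4]  zeros at y ∈ {4}
  x = 6: [0↦5, 1↦9, 2↦3, 3↦10, 4↦9, 5↦1, 6↦9, 7↦1, 8↦0, 9↦7, 10↦1]  zeros at y ∈ {8}
  x = 7: [0↦10, 1↦8, 2↦7, 3↦8, 4↦1, 5↦9, 6↦0, 7↦8, 8↦1, 9↦2, 10↦1]  zeros at y ∈ {6}
  x = 8: [0↦8, 1↦7, 2↦7, 3↦9, 4↦3, 5↦1, 6↦4, 7↦2, 8↦7, 9↦9, 10↦9]  zeros at y ∈ ∅
  x = 9: [0↦4, 1↦0, 2↦8, 3↦7, 4↦9, 5↦4, 6↦4, 7↦10, 8↦1, 9↦0, 10↦8]  zeros at y ∈ {1, 9}
  x = 10: [0↦3, 1↦3, 2↦4, 3↦7, 4↦2, 5↦1, 6↦5, 7↦4, 8↦10, 9↦2, 10↦3]  zeros at y ∈ ∅
Collecting zeros: affine points = {(0, 2), (0, 7), (1, 3), (3, 9), (4, 9), (5, 4), (6, 8), (7, 6), (9, 1), (9, 9)}.
Total count |C(F_11)_aff| = 10.


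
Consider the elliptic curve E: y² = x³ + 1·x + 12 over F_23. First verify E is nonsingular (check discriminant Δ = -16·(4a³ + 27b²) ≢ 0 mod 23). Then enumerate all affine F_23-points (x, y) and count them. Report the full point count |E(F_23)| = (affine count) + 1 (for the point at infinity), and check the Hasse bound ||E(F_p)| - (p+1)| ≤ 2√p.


Affine points = {(0, 9), (0, 14), (5, 2), (5, 21), (6, 2), (6, 21), (8, 7), (8, 16), (12, 2), (12, 21), (19, 6), (19, 17), (21, 5), (21, 18)}; affine count = 14; |E(F_23)| = 15.

Discriminant check: Δ ∝ 4a³ + 27b² = 4·1³ + 27·12² = 4·1 + 27·144 ≡ 5 (mod 23). Nonzero ⇒ E is nonsingular.
For each x ∈ F_23, compute rhs = x³ + 1·x + 12 mod 23, then count y ∈ F_23 with y² ≡ rhs.
  x = 0: rhs = 12, matching y values: 9, 14 (2 points).
  x = 1: rhs = 14, matching y values: none (0 points).
  x = 2: rhs = 22, matching y values: none (0 points).
  x = 3: rhs = 19, matching y values: none (0 points).
  x = 4: rhs = 11, matching y values: none (0 points).
  x = 5: rhs = 4, matching y values: 2, 21 (2 points).
  x = 6: rhs = 4, matching y values: 2, 21 (2 points).
  x = 7: rhs = 17, matching y values: none (0 points).
  x = 8: rhs = 3, matching y values: 7, 16 (2 points).
  x = 9: rhs = 14, matching y values: none (0 points).
  x = 10: rhs = 10, matching y values: none (0 points).
  x = 11: rhs = 20, matching y values: none (0 points).
  x = 12: rhs = 4, matching y values: 2, 21 (2 points).
  x = 13: rhs = 14, matching y values: none (0 points).
  x = 14: rhs = 10, matching y values: none (0 points).
  x = 15: rhs = 21, matching y values: none (0 points).
  x = 16: rhs = 7, matching y values: none (0 points).
  x = 17: rhs = 20, matching y values: none (0 points).
  x = 18: rhs = 20, matching y values: none (0 points).
  x = 19: rhs = 13, matching y values: 6, 17 (2 points).
  x = 20: rhs = 5, matching y values: none (0 points).
  x = 21: rhs = 2, matching y values: 5, 18 (2 points).
  x = 22: rhs = 10, matching y values: none (0 points).
Total affine count: 14.
Full point count |E(F_23)| = 14 + 1 = 15.
Hasse bound: |15 − (23+1)| = |-9| = 9 ≤ 2√23 ≈ 9.5917 ✓.


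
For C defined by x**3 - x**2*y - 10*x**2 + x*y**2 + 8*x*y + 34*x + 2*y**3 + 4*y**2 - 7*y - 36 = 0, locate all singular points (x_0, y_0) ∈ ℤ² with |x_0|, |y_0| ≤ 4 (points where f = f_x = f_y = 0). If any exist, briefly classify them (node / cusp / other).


Singular points: {(3, -1)}; classification: cusp.

Compute partial derivatives:
  f_x = 3*x**2 - 2*x*y - 20*x + y**2 + 8*y + 34.
  f_y = -x**2 + 2*x*y + 8*x + 6*y**2 + 8*y - 7.
Scan x_0 ∈ {−4, ..., 4}. For each x_0, f_y(x_0, y) is a polynomial in y; find its integer roots y ∈ {−4, ..., 4}, then test f_x and f at those candidates.
  x = -4: f_y(-4, y) = 6*y**2 - 55; no integer root y with |y| ≤ 4.
  x = -3: f_y(-3, y) = 6*y**2 + 2*y - 40; no integer root y with |y| ≤ 4.
  x = -2: f_y(-2, y) = 6*y**2 + 4*y - 27; no integer root y with |y| ≤ 4.
  x = -1: f_y(-1, y) = 6*y**2 + 6*y - 16; no integer root y with |y| ≤ 4.
  x = 0: f_y(0, y) = 6*y**2 + 8*y - 7; no integer root y with |y| ≤ 4.
  x = 1: f_y(1, y) = 6*y**2 + 10*y; vanishes at y ∈ {0}. (1, 0): f_x = 17 ≠ 0.
  x = 2: f_y(2, y) = 6*y**2 + 12*y + 5; no integer root y with |y| ≤ 4.
  x = 3: f_y(3, y) = 6*y**2 + 14*y + 8; vanishes at y ∈ {-1}. (3, -1): f_x = 0, f = 0 — SINGULAR.
  x = 4: f_y(4, y) = 6*y**2 + 16*y + 9; no integer root y with |y| ≤ 4.
Only singular point on the grid: (3, -1).
Classify: substitute x = 3 + u, y = -1 + v and expand: f = u**3 - u**2*v + u*v**2 + 2*v**3 + v**2.
No constant or linear terms (consistent with a singular point). Quadratic part: v**2. Cubic part: u**3 - u**2*v + u*v**2 + 2*v**3.
The quadratic part v**2 is a perfect square, so there is a single (double) tangent line v = 0, i.e. y = -1. Restricting the cubic part to that line (v = 0) leaves u**3 ≠ 0, so f is not divisible by v and the branch is v² ≈ -u**3 to lowest order — this is a cusp.
Classification: cusp.


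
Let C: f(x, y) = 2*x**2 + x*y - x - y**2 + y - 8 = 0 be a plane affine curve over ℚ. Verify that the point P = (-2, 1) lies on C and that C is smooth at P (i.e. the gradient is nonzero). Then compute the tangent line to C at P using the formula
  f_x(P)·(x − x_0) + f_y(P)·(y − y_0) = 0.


Tangent line at P: -8*x - 3*y - 13 = 0.

Step 1: f(-2, 1) = 0, so P lies on C.
Step 2: partial derivatives
  f_x(x, y) = 4*x + y - 1, f_y(x, y) = x - 2*y + 1.
  f_x(P) = -8, f_y(P) = -3 (gradient nonzero, so P is smooth).
Step 3: tangent line at P: -8·(x − -2) + -3·(y − 1) = 0.
Expanding: -8*x - 3*y - 13 = 0.


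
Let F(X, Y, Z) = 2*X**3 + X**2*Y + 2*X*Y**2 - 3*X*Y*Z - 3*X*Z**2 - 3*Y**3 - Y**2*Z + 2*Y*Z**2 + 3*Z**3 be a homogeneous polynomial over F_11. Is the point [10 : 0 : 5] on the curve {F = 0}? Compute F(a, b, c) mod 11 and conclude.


F(10,0,5) ≡ 8 (mod 11); P is NOT on the curve.

Evaluate F(10, 0, 5) term-by-term (mod 11).
  2*X**3 ↦ 2·1000·1·1 = 2000
  X**2*Y ↦ 1·100·0·1 = 0
  2*X*Y**2 ↦ 2·10·0·1 = 0
  -3*X*Y*Z ↦ -3·10·0·5 = 0
  -3*X*Z**2 ↦ -3·10·1·25 = -750
  -3*Y**3 ↦ -3·1·0·1 = 0
  -Y**2*Z ↦ -1·1·0·5 = 0
  2*Y*Z**2 ↦ 2·1·0·25 = 0
  3*Z**3 ↦ 3·1·1·125 = 375
Sum: F(10, 0, 5) = (2000) + (0) + (0) + (0) + (-750) + (0) + (0) + (0) + (375) = 1625.
Reducing mod 11: 1625 ≡ 8 (mod 11).
Since F(a, b, c) ≡ 8 ≠ 0 (mod 11), P does NOT lie on the curve.


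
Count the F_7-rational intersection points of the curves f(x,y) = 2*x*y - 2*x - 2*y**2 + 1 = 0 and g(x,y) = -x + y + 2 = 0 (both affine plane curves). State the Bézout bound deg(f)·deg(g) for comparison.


Common zeros: {(0, 5)}; count = 1; Bézout bound = 2.

deg(f) = 2, deg(g) = 1, so Bézout bound = 2.
Scan x ∈ F_7. For each x, list the y ∈ F_7 with f(x, y) ≡ 0 and those with g(x, y) ≡ 0 (mod 7); the common zeros in that column are the intersection.
  x = 0: f ≡ 0 at y ∈ {2, 5}; g ≡ 0 at y ∈ {5}; common: {5}.
  x = 1: f ≡ 0 at y ∈ ∅; g ≡ 0 at y ∈ {6}; common: ∅.
  x = 2: f ≡ 0 at y ∈ ∅; g ≡ 0 at y ∈ {0}; common: ∅.
  x = 3: f ≡ 0 at y ∈ ∅; g ≡ 0 at y ∈ {1}; common: ∅.
  x = 4: f ≡ 0 at y ∈ {0, 4}; g ≡ 0 at y ∈ {2}; common: ∅.
  x = 5: f ≡ 0 at y ∈ {6}; g ≡ 0 at y ∈ {3}; common: ∅.
  x = 6: f ≡ 0 at y ∈ {3}; g ≡ 0 at y ∈ {4}; common: ∅.
Collecting: common zeros = {(0, 5)}, so the count is 1.
Comparison with the Bézout bound: 1 ≤ 2 = deg(f)·deg(g), as expected for curves with no common component (the affine F_7-count falls short of the bound because intersections may lie at infinity, over extension fields, or carry multiplicity).


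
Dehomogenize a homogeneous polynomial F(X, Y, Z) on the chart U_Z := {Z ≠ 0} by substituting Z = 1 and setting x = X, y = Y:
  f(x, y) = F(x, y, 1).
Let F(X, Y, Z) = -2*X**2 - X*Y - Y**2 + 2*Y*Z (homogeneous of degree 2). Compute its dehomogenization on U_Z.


f(x, y) = -2*x**2 - x*y - y**2 + 2*y

On U_Z we set Z = 1. Each monomial c·X^i·Y^j·Z^k in F becomes c·x^i·y^j·1^k = c·x^i·y^j.
Substituting Z = 1: F(X, Y, 1) = -2*x**2 - x*y - y**2 + 2*y.
Note: deg(f) ≤ deg(F) = 2; strict inequality happens when F is divisible by Z (lost terms).


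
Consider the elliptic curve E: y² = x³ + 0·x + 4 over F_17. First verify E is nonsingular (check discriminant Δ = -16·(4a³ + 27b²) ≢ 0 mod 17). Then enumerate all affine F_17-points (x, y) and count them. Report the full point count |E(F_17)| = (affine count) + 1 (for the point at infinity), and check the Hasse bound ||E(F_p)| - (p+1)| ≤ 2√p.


Affine points = {(0, 2), (0, 15), (4, 0), (6, 4), (6, 13), (9, 6), (9, 11), (10, 1), (10, 16), (11, 3), (11, 14), (12, 7), (12, 10), (13, 5), (13, 12), (15, 8), (15, 9)}; affine count = 17; |E(F_17)| = 18.

Discriminant check: Δ ∝ 4a³ + 27b² = 4·0³ + 27·4² = 4·0 + 27·16 ≡ 7 (mod 17). Nonzero ⇒ E is nonsingular.
For each x ∈ F_17, compute rhs = x³ + 0·x + 4 mod 17, then count y ∈ F_17 with y² ≡ rhs.
  x = 0: rhs = 4, matching y values: 2, 15 (2 points).
  x = 1: rhs = 5, matching y values: none (0 points).
  x = 2: rhs = 12, matching y values: none (0 points).
  x = 3: rhs = 14, matching y values: none (0 points).
  x = 4: rhs = 0, matching y values: 0 (1 points).
  x = 5: rhs = 10, matching y values: none (0 points).
  x = 6: rhs = 16, matching y values: 4, 13 (2 points).
  x = 7: rhs = 7, matching y values: none (0 points).
  x = 8: rhs = 6, matching y values: none (0 points).
  x = 9: rhs = 2, matching y values: 6, 11 (2 points).
  x = 10: rhs = 1, matching y values: 1, 16 (2 points).
  x = 11: rhs = 9, matching y values: 3, 14 (2 points).
  x = 12: rhs = 15, matching y values: 7, 10 (2 points).
  x = 13: rhs = 8, matching y values: 5, 12 (2 points).
  x = 14: rhs = 11, matching y values: none (0 points).
  x = 15: rhs = 13, matching y values: 8, 9 (2 points).
  x = 16: rhs = 3, matching y values: none (0 points).
Total affine count: 17.
Full point count |E(F_17)| = 17 + 1 = 18.
Hasse bound: |18 − (17+1)| = |0| = 0 ≤ 2√17 ≈ 8.2462 ✓.


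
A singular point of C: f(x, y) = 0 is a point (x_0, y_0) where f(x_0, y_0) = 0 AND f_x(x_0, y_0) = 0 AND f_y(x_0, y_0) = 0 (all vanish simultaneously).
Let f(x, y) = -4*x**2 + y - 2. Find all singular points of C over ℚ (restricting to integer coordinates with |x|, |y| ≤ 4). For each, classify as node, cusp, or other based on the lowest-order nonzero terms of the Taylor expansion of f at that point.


No singular points in the scanned grid; C is smooth there.

Compute partial derivatives:
  f_x = -8*x.
  f_y = 1.
f_y = 1 is a nonzero constant, so f_y never vanishes: no point (x, y) can satisfy f = f_x = f_y = 0. In particular no (x, y) ∈ {−4, ..., 4}² is singular; the curve is smooth.


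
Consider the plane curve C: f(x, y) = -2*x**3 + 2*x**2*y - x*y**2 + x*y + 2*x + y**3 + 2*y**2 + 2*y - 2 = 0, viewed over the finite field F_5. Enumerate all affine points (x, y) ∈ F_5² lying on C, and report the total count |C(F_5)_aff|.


Affine F_5-points: {(1, 1), (1, 2), (3, 0), (3, 2), (3, 4), (4, 1)}; count = 6.

For each of the 25 pairs (x, y) ∈ F_5², evaluate f(x, y) mod 5. Record the zeros.
  x = 0: [0↦3, 1↦3, 2↦3, 3↦4, 4↦2]  zeros at y ∈ ∅
  x = 1: [0↦3, 1↦0, 2↦0, 3↦4, 4↦3]  zeros at y ∈ {1, 2}
  x = 2: [0↦1, 1↦4, 2↦3, 3↦4, 4↦3]  zeros at y ∈ ∅
  x = 3: [0↦0, 1↦3, 2↦0, 3↦2, 4↦0]  zeros at y ∈ {0, 2, 4}
  x = 4: [0↦3, 1↦0, 2↦4, 3↦1, 4↦2]  zeros at y ∈ {1}
Collecting zeros: affine points = {(1, 1), (1, 2), (3, 0), (3, 2), (3, 4), (4, 1)}.
Total count |C(F_5)_aff| = 6.


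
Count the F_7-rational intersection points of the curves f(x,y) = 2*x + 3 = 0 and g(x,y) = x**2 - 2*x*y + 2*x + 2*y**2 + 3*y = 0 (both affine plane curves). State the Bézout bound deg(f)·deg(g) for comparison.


Common zeros: {(2, 2)}; count = 1; Bézout bound = 2.

deg(f) = 1, deg(g) = 2, so Bézout bound = 2.
Scan x ∈ F_7. For each x, list the y ∈ F_7 with f(x, y) ≡ 0 and those with g(x, y) ≡ 0 (mod 7); the common zeros in that column are the intersection.
  x = 0: f ≡ 0 at y ∈ ∅; g ≡ 0 at y ∈ {0, 2}; common: ∅.
  x = 1: f ≡ 0 at y ∈ ∅; g ≡ 0 at y ∈ ∅; common: ∅.
  x = 2: f ≡ 0 at y ∈ {0, 1, 2, 3, 4, 5, 6}; g ≡ 0 at y ∈ {2}; common: {2}.
  x = 3: f ≡ 0 at y ∈ ∅; g ≡ 0 at y ∈ {1, 4}; common: ∅.
  x = 4: f ≡ 0 at y ∈ ∅; g ≡ 0 at y ∈ {1, 5}; common: ∅.
  x = 5: f ≡ 0 at y ∈ ∅; g ≡ 0 at y ∈ {0}; common: ∅.
  x = 6: f ≡ 0 at y ∈ ∅; g ≡ 0 at y ∈ ∅; common: ∅.
Collecting: common zeros = {(2, 2)}, so the count is 1.
Comparison with the Bézout bound: 1 ≤ 2 = deg(f)·deg(g), as expected for curves with no common component (the affine F_7-count falls short of the bound because intersections may lie at infinity, over extension fields, or carry multiplicity).


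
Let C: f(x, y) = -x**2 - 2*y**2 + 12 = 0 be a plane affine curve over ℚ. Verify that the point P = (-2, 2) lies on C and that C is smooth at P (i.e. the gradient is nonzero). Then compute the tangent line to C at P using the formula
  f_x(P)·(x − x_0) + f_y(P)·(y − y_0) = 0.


Tangent line at P: 4*x - 8*y + 24 = 0.

Step 1: f(-2, 2) = 0, so P lies on C.
Step 2: partial derivatives
  f_x(x, y) = -2*x, f_y(x, y) = -4*y.
  f_x(P) = 4, f_y(P) = -8 (gradient nonzero, so P is smooth).
Step 3: tangent line at P: 4·(x − -2) + -8·(y − 2) = 0.
Expanding: 4*x - 8*y + 24 = 0.


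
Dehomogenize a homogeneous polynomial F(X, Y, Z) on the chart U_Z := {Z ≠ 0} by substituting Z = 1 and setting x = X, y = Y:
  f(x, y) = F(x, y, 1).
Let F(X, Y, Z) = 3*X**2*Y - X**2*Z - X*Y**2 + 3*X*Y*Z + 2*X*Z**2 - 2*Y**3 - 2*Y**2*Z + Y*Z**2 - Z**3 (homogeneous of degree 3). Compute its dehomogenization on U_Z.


f(x, y) = 3*x**2*y - x**2 - x*y**2 + 3*x*y + 2*x - 2*y**3 - 2*y**2 + y - 1

On U_Z we set Z = 1. Each monomial c·X^i·Y^j·Z^k in F becomes c·x^i·y^j·1^k = c·x^i·y^j.
Substituting Z = 1: F(X, Y, 1) = 3*x**2*y - x**2 - x*y**2 + 3*x*y + 2*x - 2*y**3 - 2*y**2 + y - 1.
Note: deg(f) ≤ deg(F) = 3; strict inequality happens when F is divisible by Z (lost terms).


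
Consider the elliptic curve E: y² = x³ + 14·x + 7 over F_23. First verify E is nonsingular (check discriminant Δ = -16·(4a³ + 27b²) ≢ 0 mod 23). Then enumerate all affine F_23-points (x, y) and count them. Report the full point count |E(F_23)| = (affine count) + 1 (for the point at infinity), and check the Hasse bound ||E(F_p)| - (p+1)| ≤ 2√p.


Affine points = {(4, 9), (4, 14), (5, 8), (5, 15), (6, 10), (6, 13), (14, 7), (14, 16), (15, 2), (15, 21), (16, 7), (16, 16), (17, 11), (17, 12), (19, 5), (19, 18)}; affine count = 16; |E(F_23)| = 17.

Discriminant check: Δ ∝ 4a³ + 27b² = 4·14³ + 27·7² = 4·2744 + 27·49 ≡ 17 (mod 23). Nonzero ⇒ E is nonsingular.
For each x ∈ F_23, compute rhs = x³ + 14·x + 7 mod 23, then count y ∈ F_23 with y² ≡ rhs.
  x = 0: rhs = 7, matching y values: none (0 points).
  x = 1: rhs = 22, matching y values: none (0 points).
  x = 2: rhs = 20, matching y values: none (0 points).
  x = 3: rhs = 7, matching y values: none (0 points).
  x = 4: rhs = 12, matching y values: 9, 14 (2 points).
  x = 5: rhs = 18, matching y values: 8, 15 (2 points).
  x = 6: rhs = 8, matching y values: 10, 13 (2 points).
  x = 7: rhs = 11, matching y values: none (0 points).
  x = 8: rhs = 10, matching y values: none (0 points).
  x = 9: rhs = 11, matching y values: none (0 points).
  x = 10: rhs = 20, matching y values: none (0 points).
  x = 11: rhs = 20, matching y values: none (0 points).
  x = 12: rhs = 17, matching y values: none (0 points).
  x = 13: rhs = 17, matching y values: none (0 points).
  x = 14: rhs = 3, matching y values: 7, 16 (2 points).
  x = 15: rhs = 4, matching y values: 2, 21 (2 points).
  x = 16: rhs = 3, matching y values: 7, 16 (2 points).
  x = 17: rhs = 6, matching y values: 11, 12 (2 points).
  x = 18: rhs = 19, matching y values: none (0 points).
  x = 19: rhs = 2, matching y values: 5, 18 (2 points).
  x = 20: rhs = 7, matching y values: none (0 points).
  x = 21: rhs = 17, matching y values: none (0 points).
  x = 22: rhs = 15, matching y values: none (0 points).
Total affine count: 16.
Full point count |E(F_23)| = 16 + 1 = 17.
Hasse bound: |17 − (23+1)| = |-7| = 7 ≤ 2√23 ≈ 9.5917 ✓.


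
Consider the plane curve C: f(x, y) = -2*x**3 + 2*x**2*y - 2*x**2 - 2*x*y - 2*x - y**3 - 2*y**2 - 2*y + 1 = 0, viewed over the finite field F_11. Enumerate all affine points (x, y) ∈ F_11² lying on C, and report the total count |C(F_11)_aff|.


Affine F_11-points: {(2, 3), (3, 0), (3, 10), (5, 4), (5, 7), (5, 9), (6, 7), (7, 2), (7, 8), (7, 10), (8, 5), (10, 10)}; count = 12.

For each of the 121 pairs (x, y) ∈ F_11², evaluate f(x, y) mod 11. Record the zeros.
  x = 0: [0↦1, 1↦7, 2↦3, 3↦5, 4↦7, 5↦3, 6↦9, 7↦8, 8↦5, 9↦5, 10↦2]  zeros at y ∈ ∅
  x = 1: [0↦6, 1↦1, 2↦8, 3↦10, 4↦1, 5↦8, 6↦3, 7↦2, 8↦10, 9↦10, 10↦7]  zeros at y ∈ ∅
  x = 2: [0↦6, 1↦5, 2↦5, 3↦0, 4↦6, 5↦6, 6↦5, 7↦8, 8↦9, 9↦2, 10↦3]  zeros at y ∈ {3}
  x = 3: [0↦0, 1↦7, 2↦4, 3↦7, 4↦10, 5↦7, 6↦3, 7↦3, 8↦1, 9↦2, 10↦0]  zeros at y ∈ {0, 10}
  x = 4: [0↦9, 1↦6, 2↦4, 3↦8, 4↦1, 5↦10, 6↦7, 7↦8, 8↦7, 9↦9, 10↦8]  zeros at y ∈ ∅
  x = 5: [0↦10, 1↦1, 2↦4, 3↦2, 4↦0, 5↦3, 6↦5, 7↦0, 8↦4, 9↦0, 10↦4]  zeros at y ∈ {4, 7, 9}
  x = 6: [0↦2, 1↦2, 2↦3, 3↦10, 4↦6, 5↦7, 6↦7, 7↦0, 8↦2, 9↦7, 10↦9]  zeros at y ∈ {7}
  x = 7: [0↦6, 1↦8, 2↦0, 3↦9, 4↦7, 5↦10, 6↦1, 7↦7, 8↦0, 9↦7, 10↦0]  zeros at y ∈ {2, 8, 10}
  x = 8: [0↦10, 1↦7, 2↦5, 3↦9, 4↦2, 5↦0, 6↦8, 7↦9, 8↦8, 9↦10, 10↦9]  zeros at y ∈ {5}
  x = 9: [0↦2, 1↦9, 2↦6, 3↦9, 4↦1, 5↦9, 6↦5, 7↦5, 8↦3, 9↦4, 10↦2]  zeros at y ∈ ∅
  x = 10: [0↦3, 1↦2, 2↦2, 3↦8, 4↦3, 5↦3, 6↦2, 7↦5, 8↦6, 9↦10, 10↦0]  zeros at y ∈ {10}
Collecting zeros: affine points = {(2, 3), (3, 0), (3, 10), (5, 4), (5, 7), (5, 9), (6, 7), (7, 2), (7, 8), (7, 10), (8, 5), (10, 10)}.
Total count |C(F_11)_aff| = 12.


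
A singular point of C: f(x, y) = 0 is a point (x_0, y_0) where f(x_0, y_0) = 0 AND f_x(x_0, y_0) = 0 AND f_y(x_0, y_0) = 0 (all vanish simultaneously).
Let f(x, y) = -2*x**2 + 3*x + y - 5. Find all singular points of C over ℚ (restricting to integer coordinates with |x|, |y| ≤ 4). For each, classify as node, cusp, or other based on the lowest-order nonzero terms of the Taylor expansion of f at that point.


No singular points in the scanned grid; C is smooth there.

Compute partial derivatives:
  f_x = 3 - 4*x.
  f_y = 1.
f_y = 1 is a nonzero constant, so f_y never vanishes: no point (x, y) can satisfy f = f_x = f_y = 0. In particular no (x, y) ∈ {−4, ..., 4}² is singular; the curve is smooth.


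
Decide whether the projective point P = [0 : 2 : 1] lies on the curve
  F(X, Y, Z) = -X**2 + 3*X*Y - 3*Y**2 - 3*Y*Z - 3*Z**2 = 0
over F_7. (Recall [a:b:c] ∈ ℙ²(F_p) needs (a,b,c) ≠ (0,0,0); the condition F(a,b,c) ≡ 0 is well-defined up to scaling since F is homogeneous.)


F(0,2,1) ≡ 0 (mod 7); P is on the curve.

Evaluate F(0, 2, 1) term-by-term (mod 7).
  -X**2 ↦ -1·0·1·1 = 0
  3*X*Y ↦ 3·0·2·1 = 0
  -3*Y**2 ↦ -3·1·4·1 = -12
  -3*Y*Z ↦ -3·1·2·1 = -6
  -3*Z**2 ↦ -3·1·1·1 = -3
Sum: F(0, 2, 1) = (0) + (0) + (-12) + (-6) + (-3) = -21.
Reducing mod 7: -21 ≡ 0 (mod 7).
Since F(a, b, c) ≡ 0 (mod 7), P lies on the curve.


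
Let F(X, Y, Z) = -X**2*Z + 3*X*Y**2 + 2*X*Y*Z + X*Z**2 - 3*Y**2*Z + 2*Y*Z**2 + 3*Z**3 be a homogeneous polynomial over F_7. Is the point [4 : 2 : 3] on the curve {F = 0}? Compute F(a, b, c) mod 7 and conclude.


F(4,2,3) ≡ 4 (mod 7); P is NOT on the curve.

Evaluate F(4, 2, 3) term-by-term (mod 7).
  -X**2*Z ↦ -1·16·1·3 = -48
  3*X*Y**2 ↦ 3·4·4·1 = 48
  2*X*Y*Z ↦ 2·4·2·3 = 48
  X*Z**2 ↦ 1·4·1·9 = 36
  -3*Y**2*Z ↦ -3·1·4·3 = -36
  2*Y*Z**2 ↦ 2·1·2·9 = 36
  3*Z**3 ↦ 3·1·1·27 = 81
Sum: F(4, 2, 3) = (-48) + (48) + (48) + (36) + (-36) + (36) + (81) = 165.
Reducing mod 7: 165 ≡ 4 (mod 7).
Since F(a, b, c) ≡ 4 ≠ 0 (mod 7), P does NOT lie on the curve.


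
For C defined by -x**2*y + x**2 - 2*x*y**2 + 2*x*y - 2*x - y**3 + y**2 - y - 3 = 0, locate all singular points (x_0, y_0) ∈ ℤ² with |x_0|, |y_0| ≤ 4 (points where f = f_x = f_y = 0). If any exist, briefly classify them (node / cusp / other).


Singular points: {(-3, 2)}; classification: node.

Compute partial derivatives:
  f_x = -2*x*y + 2*x - 2*y**2 + 2*y - 2.
  f_y = -x**2 - 4*x*y + 2*x - 3*y**2 + 2*y - 1.
Scan x_0 ∈ {−4, ..., 4}. For each x_0, f_y(x_0, y) is a polynomial in y; find its integer roots y ∈ {−4, ..., 4}, then test f_x and f at those candidates.
  x = -4: f_y(-4, y) = -3*y**2 + 18*y - 25; no integer root y with |y| ≤ 4.
  x = -3: f_y(-3, y) = -3*y**2 + 14*y - 16; vanishes at y ∈ {2}. (-3, 2): f_x = 0, f = 0 — SINGULAR.
  x = -2: f_y(-2, y) = -3*y**2 + 10*y - 9; no integer root y with |y| ≤ 4.
  x = -1: f_y(-1, y) = -3*y**2 + 6*y - 4; no integer root y with |y| ≤ 4.
  x = 0: f_y(0, y) = -3*y**2 + 2*y - 1; no integer root y with |y| ≤ 4.
  x = 1: f_y(1, y) = -3*y**2 - 2*y; vanishes at y ∈ {0}. (1, 0): f_x = 0 but f = -4 ≠ 0.
  x = 2: f_y(2, y) = -3*y**2 - 6*y - 1; no integer root y with |y| ≤ 4.
  x = 3: f_y(3, y) = -3*y**2 - 10*y - 4; no integer root y with |y| ≤ 4.
  x = 4: f_y(4, y) = -3*y**2 - 14*y - 9; no integer root y with |y| ≤ 4.
Only singular point on the grid: (-3, 2).
Classify: substitute x = -3 + u, y = 2 + v and expand: f = -u**2*v - u**2 - 2*u*v**2 - v**3 + v**2.
No constant or linear terms (consistent with a singular point). Quadratic part: -u**2 + v**2. Cubic part: -u**2*v - 2*u*v**2 - v**3.
The quadratic part v**2 - u**2 = (v − u)(v + u) splits into two distinct linear factors, so there are two distinct tangent lines y − 2 = ±(x − -3) — this is a node (ordinary double point).
Classification: node.


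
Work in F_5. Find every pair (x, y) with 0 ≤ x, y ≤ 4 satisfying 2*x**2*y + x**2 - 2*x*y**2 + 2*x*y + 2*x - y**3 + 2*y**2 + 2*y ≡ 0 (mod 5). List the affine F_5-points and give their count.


Affine F_5-points: {(0, 0), (2, 2), (2, 3), (3, 0), (3, 3)}; count = 5.

For each of the 25 pairs (x, y) ∈ F_5², evaluate f(x, y) mod 5. Record the zeros.
  x = 0: [0↦0, 1↦3, 2↦4, 3↦2, 4↦1]  zeros at y ∈ {0}
  x = 1: [0↦3, 1↦3, 2↦2, 3↦4, 4↦3]  zeros at y ∈ ∅
  x = 2: [0↦3, 1↦4, 2↦0, 3↦0, 4↦3]  zeros at y ∈ {2, 3}
  x = 3: [0↦0, 1↦1, 2↦3, 3↦0, 4↦1]  zeros at y ∈ {0, 3}
  x = 4: [0↦4, 1↦4, 2↦1, 3↦4, 4↦2]  zeros at y ∈ ∅
Collecting zeros: affine points = {(0, 0), (2, 2), (2, 3), (3, 0), (3, 3)}.
Total count |C(F_5)_aff| = 5.


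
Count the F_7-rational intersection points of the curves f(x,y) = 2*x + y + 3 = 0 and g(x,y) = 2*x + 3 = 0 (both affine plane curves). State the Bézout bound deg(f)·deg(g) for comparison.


Common zeros: {(2, 0)}; count = 1; Bézout bound = 1.

deg(f) = 1, deg(g) = 1, so Bézout bound = 1.
Scan x ∈ F_7. For each x, list the y ∈ F_7 with f(x, y) ≡ 0 and those with g(x, y) ≡ 0 (mod 7); the common zeros in that column are the intersection.
  x = 0: f ≡ 0 at y ∈ {4}; g ≡ 0 at y ∈ ∅; common: ∅.
  x = 1: f ≡ 0 at y ∈ {2}; g ≡ 0 at y ∈ ∅; common: ∅.
  x = 2: f ≡ 0 at y ∈ {0}; g ≡ 0 at y ∈ {0, 1, 2, 3, 4, 5, 6}; common: {0}.
  x = 3: f ≡ 0 at y ∈ {5}; g ≡ 0 at y ∈ ∅; common: ∅.
  x = 4: f ≡ 0 at y ∈ {3}; g ≡ 0 at y ∈ ∅; common: ∅.
  x = 5: f ≡ 0 at y ∈ {1}; g ≡ 0 at y ∈ ∅; common: ∅.
  x = 6: f ≡ 0 at y ∈ {6}; g ≡ 0 at y ∈ ∅; common: ∅.
Collecting: common zeros = {(2, 0)}, so the count is 1.
Comparison with the Bézout bound: 1 ≤ 1 = deg(f)·deg(g), as expected for curves with no common component (the bound is attained).


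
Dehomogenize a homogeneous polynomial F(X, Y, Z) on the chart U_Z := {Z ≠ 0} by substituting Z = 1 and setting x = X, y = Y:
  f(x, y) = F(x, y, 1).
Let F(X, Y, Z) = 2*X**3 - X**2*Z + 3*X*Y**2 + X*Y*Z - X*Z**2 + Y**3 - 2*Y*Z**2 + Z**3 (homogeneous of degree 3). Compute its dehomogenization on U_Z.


f(x, y) = 2*x**3 - x**2 + 3*x*y**2 + x*y - x + y**3 - 2*y + 1

On U_Z we set Z = 1. Each monomial c·X^i·Y^j·Z^k in F becomes c·x^i·y^j·1^k = c·x^i·y^j.
Substituting Z = 1: F(X, Y, 1) = 2*x**3 - x**2 + 3*x*y**2 + x*y - x + y**3 - 2*y + 1.
Note: deg(f) ≤ deg(F) = 3; strict inequality happens when F is divisible by Z (lost terms).


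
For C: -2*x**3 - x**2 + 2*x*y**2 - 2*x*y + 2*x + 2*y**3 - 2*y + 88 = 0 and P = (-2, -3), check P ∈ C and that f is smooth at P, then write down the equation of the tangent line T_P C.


Tangent line at P: 6*x + 80*y + 252 = 0.

Step 1: f(-2, -3) = 0, so P lies on C.
Step 2: partial derivatives
  f_x(x, y) = -6*x**2 - 2*x + 2*y**2 - 2*y + 2, f_y(x, y) = 4*x*y - 2*x + 6*y**2 - 2.
  f_x(P) = 6, f_y(P) = 80 (gradient nonzero, so P is smooth).
Step 3: tangent line at P: 6·(x − -2) + 80·(y − -3) = 0.
Expanding: 6*x + 80*y + 252 = 0.


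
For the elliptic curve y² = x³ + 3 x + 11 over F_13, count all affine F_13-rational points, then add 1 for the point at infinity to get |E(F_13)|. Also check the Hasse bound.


Affine points = {(2, 5), (2, 8), (4, 3), (4, 10), (8, 1), (8, 12), (9, 0), (10, 1), (10, 12), (11, 6), (11, 7)}; affine count = 11; |E(F_13)| = 12.

Discriminant check: Δ ∝ 4a³ + 27b² = 4·3³ + 27·11² = 4·27 + 27·121 ≡ 8 (mod 13). Nonzero ⇒ E is nonsingular.
For each x ∈ F_13, compute rhs = x³ + 3·x + 11 mod 13, then count y ∈ F_13 with y² ≡ rhs.
  x = 0: rhs = 11, matching y values: none (0 points).
  x = 1: rhs = 2, matching y values: none (0 points).
  x = 2: rhs = 12, matching y values: 5, 8 (2 points).
  x = 3: rhs = 8, matching y values: none (0 points).
  x = 4: rhs = 9, matching y values: 3, 10 (2 points).
  x = 5: rhs = 8, matching y values: none (0 points).
  x = 6: rhs = 11, matching y values: none (0 points).
  x = 7: rhs = 11, matching y values: none (0 points).
  x = 8: rhs = 1, matching y values: 1, 12 (2 points).
  x = 9: rhs = 0, matching y values: 0 (1 points).
  x = 10: rhs = 1, matching y values: 1, 12 (2 points).
  x = 11: rhs = 10, matching y values: 6, 7 (2 points).
  x = 12: rhs = 7, matching y values: none (0 points).
Total affine count: 11.
Full point count |E(F_13)| = 11 + 1 = 12.
Hasse bound: |12 − (13+1)| = |-2| = 2 ≤ 2√13 ≈ 7.2111 ✓.


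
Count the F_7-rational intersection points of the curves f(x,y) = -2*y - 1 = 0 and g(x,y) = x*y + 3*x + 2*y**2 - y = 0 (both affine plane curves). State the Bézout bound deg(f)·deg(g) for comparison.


Common zeros: {(1, 3)}; count = 1; Bézout bound = 2.

deg(f) = 1, deg(g) = 2, so Bézout bound = 2.
Scan x ∈ F_7. For each x, list the y ∈ F_7 with f(x, y) ≡ 0 and those with g(x, y) ≡ 0 (mod 7); the common zeros in that column are the intersection.
  x = 0: f ≡ 0 at y ∈ {3}; g ≡ 0 at y ∈ {0, 4}; common: ∅.
  x = 1: f ≡ 0 at y ∈ {3}; g ≡ 0 at y ∈ {3, 4}; common: {3}.
  x = 2: f ≡ 0 at y ∈ {3}; g ≡ 0 at y ∈ {4, 6}; common: ∅.
  x = 3: f ≡ 0 at y ∈ {3}; g ≡ 0 at y ∈ {2, 4}; common: ∅.
  x = 4: f ≡ 0 at y ∈ {3}; g ≡ 0 at y ∈ {4, 5}; common: ∅.
  x = 5: f ≡ 0 at y ∈ {3}; g ≡ 0 at y ∈ {1, 4}; common: ∅.
  x = 6: f ≡ 0 at y ∈ {3}; g ≡ 0 at y ∈ {4}; common: ∅.
Collecting: common zeros = {(1, 3)}, so the count is 1.
Comparison with the Bézout bound: 1 ≤ 2 = deg(f)·deg(g), as expected for curves with no common component (the affine F_7-count falls short of the bound because intersections may lie at infinity, over extension fields, or carry multiplicity).


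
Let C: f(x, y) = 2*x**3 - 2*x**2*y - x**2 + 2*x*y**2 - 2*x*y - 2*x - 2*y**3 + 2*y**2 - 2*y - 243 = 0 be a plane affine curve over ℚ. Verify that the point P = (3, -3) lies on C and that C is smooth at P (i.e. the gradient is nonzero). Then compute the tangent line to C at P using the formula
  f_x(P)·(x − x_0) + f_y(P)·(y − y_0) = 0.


Tangent line at P: 106*x - 128*y - 702 = 0.

Step 1: f(3, -3) = 0, so P lies on C.
Step 2: partial derivatives
  f_x(x, y) = 6*x**2 - 4*x*y - 2*x + 2*y**2 - 2*y - 2, f_y(x, y) = -2*x**2 + 4*x*y - 2*x - 6*y**2 + 4*y - 2.
  f_x(P) = 106, f_y(P) = -128 (gradient nonzero, so P is smooth).
Step 3: tangent line at P: 106·(x − 3) + -128·(y − -3) = 0.
Expanding: 106*x - 128*y - 702 = 0.


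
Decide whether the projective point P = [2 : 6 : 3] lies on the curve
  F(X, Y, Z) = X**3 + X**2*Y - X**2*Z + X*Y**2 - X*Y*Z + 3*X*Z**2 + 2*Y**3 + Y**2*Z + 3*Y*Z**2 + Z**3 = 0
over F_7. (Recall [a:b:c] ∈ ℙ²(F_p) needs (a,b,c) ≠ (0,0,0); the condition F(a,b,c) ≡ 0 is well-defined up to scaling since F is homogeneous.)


F(2,6,3) ≡ 6 (mod 7); P is NOT on the curve.

Evaluate F(2, 6, 3) term-by-term (mod 7).
  X**3 ↦ 1·8·1·1 = 8
  X**2*Y ↦ 1·4·6·1 = 24
  -X**2*Z ↦ -1·4·1·3 = -12
  X*Y**2 ↦ 1·2·36·1 = 72
  -X*Y*Z ↦ -1·2·6·3 = -36
  3*X*Z**2 ↦ 3·2·1·9 = 54
  2*Y**3 ↦ 2·1·216·1 = 432
  Y**2*Z ↦ 1·1·36·3 = 108
  3*Y*Z**2 ↦ 3·1·6·9 = 162
  Z**3 ↦ 1·1·1·27 = 27
Sum: F(2, 6, 3) = (8) + (24) + (-12) + (72) + (-36) + (54) + (432) + (108) + (162) + (27) = 839.
Reducing mod 7: 839 ≡ 6 (mod 7).
Since F(a, b, c) ≡ 6 ≠ 0 (mod 7), P does NOT lie on the curve.


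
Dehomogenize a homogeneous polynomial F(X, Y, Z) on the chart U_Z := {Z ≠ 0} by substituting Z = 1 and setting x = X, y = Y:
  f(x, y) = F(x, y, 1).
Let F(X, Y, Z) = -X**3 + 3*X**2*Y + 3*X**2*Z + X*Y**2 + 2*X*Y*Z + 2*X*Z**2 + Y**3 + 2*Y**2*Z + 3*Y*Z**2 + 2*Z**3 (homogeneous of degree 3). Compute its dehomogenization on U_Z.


f(x, y) = -x**3 + 3*x**2*y + 3*x**2 + x*y**2 + 2*x*y + 2*x + y**3 + 2*y**2 + 3*y + 2

On U_Z we set Z = 1. Each monomial c·X^i·Y^j·Z^k in F becomes c·x^i·y^j·1^k = c·x^i·y^j.
Substituting Z = 1: F(X, Y, 1) = -x**3 + 3*x**2*y + 3*x**2 + x*y**2 + 2*x*y + 2*x + y**3 + 2*y**2 + 3*y + 2.
Note: deg(f) ≤ deg(F) = 3; strict inequality happens when F is divisible by Z (lost terms).


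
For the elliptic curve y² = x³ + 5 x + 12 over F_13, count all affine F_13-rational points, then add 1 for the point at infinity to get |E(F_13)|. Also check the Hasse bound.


Affine points = {(0, 5), (0, 8), (2, 2), (2, 11), (7, 0), (10, 3), (10, 10)}; affine count = 7; |E(F_13)| = 8.

Discriminant check: Δ ∝ 4a³ + 27b² = 4·5³ + 27·12² = 4·125 + 27·144 ≡ 7 (mod 13). Nonzero ⇒ E is nonsingular.
For each x ∈ F_13, compute rhs = x³ + 5·x + 12 mod 13, then count y ∈ F_13 with y² ≡ rhs.
  x = 0: rhs = 12, matching y values: 5, 8 (2 points).
  x = 1: rhs = 5, matching y values: none (0 points).
  x = 2: rhs = 4, matching y values: 2, 11 (2 points).
  x = 3: rhs = 2, matching y values: none (0 points).
  x = 4: rhs = 5, matching y values: none (0 points).
  x = 5: rhs = 6, matching y values: none (0 points).
  x = 6: rhs = 11, matching y values: none (0 points).
  x = 7: rhs = 0, matching y values: 0 (1 points).
  x = 8: rhs = 5, matching y values: none (0 points).
  x = 9: rhs = 6, matching y values: none (0 points).
  x = 10: rhs = 9, matching y values: 3, 10 (2 points).
  x = 11: rhs = 7, matching y values: none (0 points).
  x = 12: rhs = 6, matching y values: none (0 points).
Total affine count: 7.
Full point count |E(F_13)| = 7 + 1 = 8.
Hasse bound: |8 − (13+1)| = |-6| = 6 ≤ 2√13 ≈ 7.2111 ✓.


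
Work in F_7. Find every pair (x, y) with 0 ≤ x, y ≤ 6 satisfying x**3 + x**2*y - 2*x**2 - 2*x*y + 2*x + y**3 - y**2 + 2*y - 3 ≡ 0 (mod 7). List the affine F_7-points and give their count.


Affine F_7-points: {(0, 3), (0, 6), (5, 6)}; count = 3.

For each of the 49 pairs (x, y) ∈ F_7², evaluate f(x, y) mod 7. Record the zeros.
  x = 0: [0↦4, 1↦6, 2↦5, 3↦0, 4↦4, 5↦2, 6↦0]  zeros at y ∈ {3, 6}
  x = 1: [0↦5, 1↦6, 2↦4, 3↦5, 4↦1, 5↦5, 6↦2]  zeros at y ∈ ∅
  x = 2: [0↦1, 1↦3, 2↦2, 3↦4, 4↦1, 5↦6, 6↦4]  zeros at y ∈ ∅
  x = 3: [0↦5, 1↦3, 2↦5, 3↦3, 4↦3, 5↦4, 6↦5]  zeros at y ∈ ∅
  x = 4: [0↦2, 1↦5, 2↦5, 3↦1, 4↦6, 5↦5, 6↦4]  zeros at y ∈ ∅
  x = 5: [0↦5, 1↦1, 2↦1, 3↦4, 4↦2, 5↦1, 6↦0]  zeros at y ∈ {6}
  x = 6: [0↦6, 1↦4, 2↦6, 3↦4, 4↦4, 5↦5, 6↦6]  zeros at y ∈ ∅
Collecting zeros: affine points = {(0, 3), (0, 6), (5, 6)}.
Total count |C(F_7)_aff| = 3.


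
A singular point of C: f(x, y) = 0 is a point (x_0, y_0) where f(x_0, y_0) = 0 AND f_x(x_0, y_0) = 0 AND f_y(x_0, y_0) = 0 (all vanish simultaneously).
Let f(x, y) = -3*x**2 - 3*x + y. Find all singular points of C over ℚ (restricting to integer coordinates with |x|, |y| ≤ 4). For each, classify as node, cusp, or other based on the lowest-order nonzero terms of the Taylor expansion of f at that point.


No singular points in the scanned grid; C is smooth there.

Compute partial derivatives:
  f_x = -6*x - 3.
  f_y = 1.
f_y = 1 is a nonzero constant, so f_y never vanishes: no point (x, y) can satisfy f = f_x = f_y = 0. In particular no (x, y) ∈ {−4, ..., 4}² is singular; the curve is smooth.


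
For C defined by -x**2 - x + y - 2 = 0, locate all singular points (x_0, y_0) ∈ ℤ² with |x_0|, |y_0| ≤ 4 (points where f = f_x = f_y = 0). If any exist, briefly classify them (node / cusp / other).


No singular points in the scanned grid; C is smooth there.

Compute partial derivatives:
  f_x = -2*x - 1.
  f_y = 1.
f_y = 1 is a nonzero constant, so f_y never vanishes: no point (x, y) can satisfy f = f_x = f_y = 0. In particular no (x, y) ∈ {−4, ..., 4}² is singular; the curve is smooth.


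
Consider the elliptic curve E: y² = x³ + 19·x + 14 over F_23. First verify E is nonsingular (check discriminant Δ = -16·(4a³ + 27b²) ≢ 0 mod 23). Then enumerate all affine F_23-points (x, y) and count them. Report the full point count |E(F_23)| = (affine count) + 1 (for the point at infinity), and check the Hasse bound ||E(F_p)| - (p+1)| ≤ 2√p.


Affine points = {(3, 11), (3, 12), (4, 4), (4, 19), (5, 2), (5, 21), (10, 10), (10, 13), (11, 6), (11, 17), (17, 11), (17, 12), (18, 1), (18, 22), (19, 9), (19, 14)}; affine count = 16; |E(F_23)| = 17.

Discriminant check: Δ ∝ 4a³ + 27b² = 4·19³ + 27·14² = 4·6859 + 27·196 ≡ 22 (mod 23). Nonzero ⇒ E is nonsingular.
For each x ∈ F_23, compute rhs = x³ + 19·x + 14 mod 23, then count y ∈ F_23 with y² ≡ rhs.
  x = 0: rhs = 14, matching y values: none (0 points).
  x = 1: rhs = 11, matching y values: none (0 points).
  x = 2: rhs = 14, matching y values: none (0 points).
  x = 3: rhs = 6, matching y values: 11, 12 (2 points).
  x = 4: rhs = 16, matching y values: 4, 19 (2 points).
  x = 5: rhs = 4, matching y values: 2, 21 (2 points).
  x = 6: rhs = 22, matching y values: none (0 points).
  x = 7: rhs = 7, matching y values: none (0 points).
  x = 8: rhs = 11, matching y values: none (0 points).
  x = 9: rhs = 17, matching y values: none (0 points).
  x = 10: rhs = 8, matching y values: 10, 13 (2 points).
  x = 11: rhs = 13, matching y values: 6, 17 (2 points).
  x = 12: rhs = 15, matching y values: none (0 points).
  x = 13: rhs = 20, matching y values: none (0 points).
  x = 14: rhs = 11, matching y values: none (0 points).
  x = 15: rhs = 17, matching y values: none (0 points).
  x = 16: rhs = 21, matching y values: none (0 points).
  x = 17: rhs = 6, matching y values: 11, 12 (2 points).
  x = 18: rhs = 1, matching y values: 1, 22 (2 points).
  x = 19: rhs = 12, matching y values: 9, 14 (2 points).
  x = 20: rhs = 22, matching y values: none (0 points).
  x = 21: rhs = 14, matching y values: none (0 points).
  x = 22: rhs = 17, matching y values: none (0 points).
Total affine count: 16.
Full point count |E(F_23)| = 16 + 1 = 17.
Hasse bound: |17 − (23+1)| = |-7| = 7 ≤ 2√23 ≈ 9.5917 ✓.
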